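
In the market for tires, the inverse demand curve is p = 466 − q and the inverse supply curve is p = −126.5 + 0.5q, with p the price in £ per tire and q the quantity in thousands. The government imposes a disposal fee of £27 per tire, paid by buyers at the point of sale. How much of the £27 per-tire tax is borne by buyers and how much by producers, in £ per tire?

Inverting to q(p) form: qd = 466 − p; qs = 2p + 253.
Without the tax, 466 − p = 2p + 253 gives 3p = 213, so p* = £71 and q* = 395.
With the tax collected from buyers, demand (in seller-price terms) shifts: qd = 466 − (p + 27).
New equilibrium: buyers pay £89, producers receive £62, q = 377. (Wedge: pb − ps = 27.)
Burden on buyers: £18; on producers: £9. (They sum to £27.)
The less price-elastic side of the market bears the larger share of a per-unit tax.

Buyers bear £18 per tire; producers bear £9 per tire.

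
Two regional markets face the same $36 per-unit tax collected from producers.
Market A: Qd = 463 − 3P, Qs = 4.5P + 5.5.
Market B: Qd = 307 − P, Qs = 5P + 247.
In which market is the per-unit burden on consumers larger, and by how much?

Market B, by $8.4.

Market A: pre-tax P* = $61, Q* = 280; post-tax Q = 215.2; per-unit burden on consumers = $21.6.
Market B: pre-tax P* = $10, Q* = 297; post-tax Q = 267; per-unit burden on consumers = $30.
Difference: $21.6 vs $30 → market B is larger by $8.4.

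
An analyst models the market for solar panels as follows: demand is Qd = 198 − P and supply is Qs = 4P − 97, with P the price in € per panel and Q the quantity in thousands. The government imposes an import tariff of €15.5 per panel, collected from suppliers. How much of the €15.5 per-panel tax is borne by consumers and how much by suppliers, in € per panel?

Before the tax: set 198 − P = 4P − 97 → P* = €59, Q* = 139.
With the tax collected from suppliers, supply shifts: Qs = 4(P − 15.5) − 97.
Solving gives Q = 126.6 with consumers paying €71.4 and suppliers receiving €55.9 (the €15.5 wedge).
Burden on consumers: €12.4; on suppliers: €3.1. (They sum to €15.5.)
The less price-elastic side of the market bears the larger share of a per-unit tax.

Consumers bear €12.4 per panel; suppliers bear €3.1 per panel.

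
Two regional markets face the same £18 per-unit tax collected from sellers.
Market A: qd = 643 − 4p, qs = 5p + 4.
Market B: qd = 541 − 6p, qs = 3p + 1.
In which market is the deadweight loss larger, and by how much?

Market A, by £36.

Market A: pre-tax p* = £71, q* = 359; post-tax q = 319; deadweight loss = £360.
Market B: pre-tax p* = £60, q* = 181; post-tax q = 145; deadweight loss = £324.
Difference: £360 vs £324 → market A is larger by £36.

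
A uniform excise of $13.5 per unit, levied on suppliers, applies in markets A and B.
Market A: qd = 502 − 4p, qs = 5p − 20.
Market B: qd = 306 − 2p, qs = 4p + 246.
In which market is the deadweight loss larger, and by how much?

Market A: pre-tax p* = $58, q* = 270; post-tax q = 240; deadweight loss = $202.5.
Market B: pre-tax p* = $10, q* = 286; post-tax q = 268; deadweight loss = $121.5.
Difference: $202.5 vs $121.5 → market A is larger by $81.

Market A, by $81.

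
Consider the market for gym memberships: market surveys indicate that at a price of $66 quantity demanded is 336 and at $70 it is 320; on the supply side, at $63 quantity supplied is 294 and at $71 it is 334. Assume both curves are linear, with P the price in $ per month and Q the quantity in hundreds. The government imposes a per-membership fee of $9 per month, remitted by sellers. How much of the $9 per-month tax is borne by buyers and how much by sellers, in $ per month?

Buyers bear $5 per month; sellers bear $4 per month.

Demand slope: (320 − 336)/(70 − 66) = -4, so Qd = 600 − 4P.
Supply slope: (334 − 294)/(71 − 63) = 5, so Qs = 5P − 21.
Before the tax: set 600 − 4P = 5P − 21 → P* = $69, Q* = 324.
With the tax collected from sellers, supply shifts: Qs = 5(P − 9) − 21.
New equilibrium: buyers pay $74, sellers receive $65, Q = 304. (Wedge: Pb − Ps = 9.)
Burden on buyers: $5; on sellers: $4. (They sum to $9.)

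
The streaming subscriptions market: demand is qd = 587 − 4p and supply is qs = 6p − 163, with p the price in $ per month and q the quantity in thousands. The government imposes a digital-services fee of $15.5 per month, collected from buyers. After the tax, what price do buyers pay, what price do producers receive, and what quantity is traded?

Without the tax, 587 − 4p = 6p − 163 gives 10p = 750, so p* = $75 and q* = 287.
With the tax collected from buyers, demand (in seller-price terms) shifts: qd = 587 − 4(p + 15.5).
New equilibrium: buyers pay $84.3, producers receive $68.8, q = 249.8. (Wedge: pb − ps = 15.5.)

Buyers pay $84.3; producers receive $68.8; quantity = 249.8.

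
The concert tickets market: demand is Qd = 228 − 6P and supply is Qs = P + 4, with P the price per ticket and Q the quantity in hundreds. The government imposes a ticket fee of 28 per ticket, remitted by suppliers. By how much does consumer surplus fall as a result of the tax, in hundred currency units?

Before the tax: set 228 − 6P = P + 4 → P* = 32, Q* = 36.
With the tax collected from suppliers, supply shifts: Qs = (P − 28) + 4.
New equilibrium: buyers pay 36, suppliers receive 8, Q = 12. (Wedge: Pb − Ps = 28.)
ΔCS is the trapezoid between Q = 12 and Q = 36 of height 4: ½ · (36 + 12) · 4 = 96.

Consumer surplus falls by 96 hundred.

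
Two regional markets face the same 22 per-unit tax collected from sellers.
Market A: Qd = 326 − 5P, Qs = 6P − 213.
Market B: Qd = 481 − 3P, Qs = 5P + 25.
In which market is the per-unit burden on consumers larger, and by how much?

Market A: pre-tax P* = 49, Q* = 81; post-tax Q = 21; per-unit burden on consumers = 12.
Market B: pre-tax P* = 57, Q* = 310; post-tax Q = 268.75; per-unit burden on consumers = 13.75.
Difference: 12 vs 13.75 → market B is larger by 1.75.

Market B, by 1.75.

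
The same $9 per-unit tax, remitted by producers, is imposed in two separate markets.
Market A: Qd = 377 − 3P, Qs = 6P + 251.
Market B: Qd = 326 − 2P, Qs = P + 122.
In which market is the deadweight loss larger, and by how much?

Market A, by $54.

Market A: pre-tax P* = $14, Q* = 335; post-tax Q = 317; deadweight loss = $81.
Market B: pre-tax P* = $68, Q* = 190; post-tax Q = 184; deadweight loss = $27.
Difference: $81 vs $27 → market A is larger by $54.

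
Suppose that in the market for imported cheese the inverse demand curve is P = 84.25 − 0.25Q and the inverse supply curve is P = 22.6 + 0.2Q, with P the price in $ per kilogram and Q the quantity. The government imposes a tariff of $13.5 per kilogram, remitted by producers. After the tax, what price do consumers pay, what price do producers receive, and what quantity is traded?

Consumers pay $57.5; producers receive $44; quantity = 107.

Rewrite in direct form: Qd = 337 − 4P and Qs = 5P − 113.
Before the tax: set 337 − 4P = 5P − 113 → P* = $50, Q* = 137.
With the tax collected from producers, supply shifts: Qs = 5(P − 13.5) − 113.
New equilibrium: consumers pay $57.5, producers receive $44, Q = 107. (Wedge: Pb − Ps = 13.5.)
The less price-elastic side of the market bears the larger share of a per-unit tax.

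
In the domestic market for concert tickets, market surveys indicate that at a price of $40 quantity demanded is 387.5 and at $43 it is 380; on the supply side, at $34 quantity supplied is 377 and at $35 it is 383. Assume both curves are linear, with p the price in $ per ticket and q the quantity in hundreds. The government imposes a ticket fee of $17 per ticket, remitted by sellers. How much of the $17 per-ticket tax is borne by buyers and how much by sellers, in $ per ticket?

Demand slope: (380 − 387.5)/(43 − 40) = -2.5, so qd = 487.5 − 2.5p.
Supply slope: (383 − 377)/(35 − 34) = 6, so qs = 6p + 173.
Without the tax, 487.5 − 2.5p = 6p + 173 gives 8.5p = 314.5, so p* = $37 and q* = 395.
With the tax collected from sellers, supply shifts: qs = 6(p − 17) + 173.
New equilibrium: buyers pay $49, sellers receive $32, q = 365. (Wedge: pb − ps = 17.)
Burden on buyers: $12; on sellers: $5. (They sum to $17.)

Buyers bear $12 per ticket; sellers bear $5 per ticket.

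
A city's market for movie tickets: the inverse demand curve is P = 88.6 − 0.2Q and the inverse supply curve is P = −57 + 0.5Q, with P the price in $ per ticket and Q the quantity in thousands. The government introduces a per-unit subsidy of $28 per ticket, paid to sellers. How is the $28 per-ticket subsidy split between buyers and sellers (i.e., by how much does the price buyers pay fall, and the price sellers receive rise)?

Buyers gain $8 per ticket; sellers gain $20 per ticket.

Inverting to Q(P) form: Qd = 443 − 5P; Qs = 2P + 114.
Before the subsidy: set 443 − 5P = 2P + 114 → P* = $47, Q* = 208.
With a per-unit subsidy paid to sellers, each receives P + 28 per unit sold, so supply becomes Qs = 2(P + 28) + 114.
Solving gives Q = 248 with buyers paying $39 and sellers receiving $67 (the $28 wedge).
Gain to buyers: $8; to sellers: $20. (They sum to $28.)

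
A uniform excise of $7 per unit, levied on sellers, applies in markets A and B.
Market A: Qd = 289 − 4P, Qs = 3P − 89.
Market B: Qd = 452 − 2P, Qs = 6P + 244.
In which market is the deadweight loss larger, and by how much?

Market A, by $5.25.

Market A: pre-tax P* = $54, Q* = 73; post-tax Q = 61; deadweight loss = $42.
Market B: pre-tax P* = $26, Q* = 400; post-tax Q = 389.5; deadweight loss = $36.75.
Difference: $42 vs $36.75 → market A is larger by $5.25.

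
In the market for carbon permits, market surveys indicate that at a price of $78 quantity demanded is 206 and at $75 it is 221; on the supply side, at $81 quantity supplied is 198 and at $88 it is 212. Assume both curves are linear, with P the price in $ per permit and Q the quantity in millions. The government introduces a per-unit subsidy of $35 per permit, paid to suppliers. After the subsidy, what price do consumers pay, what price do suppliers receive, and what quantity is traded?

Consumers pay $70; suppliers receive $105; quantity = 246.

Demand slope: (221 − 206)/(75 − 78) = -5, so Qd = 596 − 5P.
Supply slope: (212 − 198)/(88 − 81) = 2, so Qs = 2P + 36.
Without the subsidy, 596 − 5P = 2P + 36 gives 7P = 560, so P* = $80 and Q* = 196.
With a per-unit subsidy paid to suppliers, each receives P + 35 per unit sold, so supply becomes Qs = 2(P + 35) + 36.
New equilibrium: consumers pay $70, suppliers receive $105, Q = 246. (Wedge: Pb − Ps = −35.)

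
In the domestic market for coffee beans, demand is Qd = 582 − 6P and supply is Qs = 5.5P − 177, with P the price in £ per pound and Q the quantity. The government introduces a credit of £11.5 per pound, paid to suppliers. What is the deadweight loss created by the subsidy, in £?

Without the subsidy, 582 − 6P = 5.5P − 177 gives 11.5P = 759, so P* = £66 and Q* = 186.
With a per-unit subsidy paid to suppliers, each receives P + 11.5 per unit sold, so supply becomes Qs = 5.5(P + 11.5) − 177.
Solving gives Q = 219 with consumers paying £60.5 and suppliers receiving £72 (the £11.5 wedge).
Quantity rises by |ΔQ| = |186 − 219| = 33.
DWL = ½ · t · |ΔQ| = ½ · 11.5 · 33 = £189.75.

Deadweight loss = £189.75.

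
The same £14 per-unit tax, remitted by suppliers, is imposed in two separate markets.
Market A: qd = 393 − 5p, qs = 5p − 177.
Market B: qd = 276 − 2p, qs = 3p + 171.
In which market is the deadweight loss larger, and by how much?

Market A: pre-tax p* = £57, q* = 108; post-tax q = 73; deadweight loss = £245.
Market B: pre-tax p* = £21, q* = 234; post-tax q = 217.2; deadweight loss = £117.6.
Difference: £245 vs £117.6 → market A is larger by £127.4.

Market A, by £127.4.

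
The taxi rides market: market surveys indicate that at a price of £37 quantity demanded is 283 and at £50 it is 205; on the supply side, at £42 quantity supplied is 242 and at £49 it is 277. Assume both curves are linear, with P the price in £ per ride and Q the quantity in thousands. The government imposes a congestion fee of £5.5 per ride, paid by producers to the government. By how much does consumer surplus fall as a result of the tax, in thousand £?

Demand slope: (205 − 283)/(50 − 37) = -6, so Qd = 505 − 6P.
Supply slope: (277 − 242)/(49 − 42) = 5, so Qs = 5P + 32.
Before the tax: set 505 − 6P = 5P + 32 → P* = £43, Q* = 247.
With the tax collected from producers, supply shifts: Qs = 5(P − 5.5) + 32.
New equilibrium: buyers pay £45.5, producers receive £40, Q = 232. (Wedge: Pb − Ps = 5.5.)
ΔCS is the trapezoid between Q = 232 and Q = 247 of height £2.5: ½ · (247 + 232) · 2.5 = £598.75.

Consumer surplus falls by £598.75 thousand.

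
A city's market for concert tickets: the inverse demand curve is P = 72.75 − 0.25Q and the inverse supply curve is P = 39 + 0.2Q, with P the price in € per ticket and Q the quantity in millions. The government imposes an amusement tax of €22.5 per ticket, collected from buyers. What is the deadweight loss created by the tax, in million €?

Inverting to Q(P) form: Qd = 291 − 4P; Qs = 5P − 195.
Without the tax, 291 − 4P = 5P − 195 gives 9P = 486, so P* = €54 and Q* = 75.
With the tax collected from buyers, demand (in seller-price terms) shifts: Qd = 291 − 4(P + 22.5).
New equilibrium: buyers pay €66.5, suppliers receive €44, Q = 25. (Wedge: Pb − Ps = 22.5.)
Quantity falls by |ΔQ| = |75 − 25| = 50.
DWL = ½ · t · |ΔQ| = ½ · 22.5 · 50 = €562.5.

Deadweight loss = €562.5 million.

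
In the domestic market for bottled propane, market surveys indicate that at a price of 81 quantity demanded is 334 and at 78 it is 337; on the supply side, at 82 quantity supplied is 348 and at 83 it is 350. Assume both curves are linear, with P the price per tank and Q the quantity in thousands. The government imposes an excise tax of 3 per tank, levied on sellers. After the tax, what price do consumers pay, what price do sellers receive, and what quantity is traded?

Consumers pay 79; sellers receive 76; quantity = 336.

Demand slope: (337 − 334)/(78 − 81) = -1, so Qd = 415 − P.
Supply slope: (350 − 348)/(83 − 82) = 2, so Qs = 2P + 184.
Without the tax, 415 − P = 2P + 184 gives 3P = 231, so P* = 77 and Q* = 338.
With the tax collected from sellers, supply shifts: Qs = 2(P − 3) + 184.
Solving gives Q = 336 with consumers paying 79 and sellers receiving 76 (the 3 wedge).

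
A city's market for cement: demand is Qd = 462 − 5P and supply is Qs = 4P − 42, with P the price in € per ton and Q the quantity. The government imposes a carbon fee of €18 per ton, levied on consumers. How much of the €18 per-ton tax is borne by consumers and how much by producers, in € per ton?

Consumers bear €8 per ton; producers bear €10 per ton.

Without the tax, 462 − 5P = 4P − 42 gives 9P = 504, so P* = €56 and Q* = 182.
With the tax collected from consumers, demand (in seller-price terms) shifts: Qd = 462 − 5(P + 18).
New equilibrium: consumers pay €64, producers receive €46, Q = 142. (Wedge: Pb − Ps = 18.)
Burden on consumers: €8; on producers: €10. (They sum to €18.)
The less price-elastic side of the market bears the larger share of a per-unit tax.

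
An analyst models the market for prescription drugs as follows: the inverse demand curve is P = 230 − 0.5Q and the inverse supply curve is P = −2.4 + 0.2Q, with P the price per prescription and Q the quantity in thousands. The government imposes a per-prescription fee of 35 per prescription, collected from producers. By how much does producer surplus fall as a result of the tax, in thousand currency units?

Producer surplus falls by 3070 thousand.

Inverting to Q(P) form: Qd = 460 − 2P; Qs = 5P + 12.
Without the tax, 460 − 2P = 5P + 12 gives 7P = 448, so P* = 64 and Q* = 332.
With the tax collected from producers, supply shifts: Qs = 5(P − 35) + 12.
Solving gives Q = 282 with buyers paying 89 and producers receiving 54 (the 35 wedge).
ΔPS is the trapezoid between Q = 282 and Q = 332 of height 10: ½ · (332 + 282) · 10 = 3070.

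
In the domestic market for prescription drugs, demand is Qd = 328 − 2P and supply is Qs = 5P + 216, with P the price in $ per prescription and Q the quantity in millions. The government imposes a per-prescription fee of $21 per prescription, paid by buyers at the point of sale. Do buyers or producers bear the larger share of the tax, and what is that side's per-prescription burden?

Buyers bear the larger share: $15 per prescription.

Without the tax, 328 − 2P = 5P + 216 gives 7P = 112, so P* = $16 and Q* = 296.
With the tax collected from buyers, demand (in seller-price terms) shifts: Qd = 328 − 2(P + 21).
Solving gives Q = 266 with buyers paying $31 and producers receiving $10 (the $21 wedge).
Per-prescription burden: buyers $15, producers $6.
Buyers take the larger share because demand is less price-elastic here (demand slope 2 vs supply slope 5).
The less price-elastic side of the market bears the larger share of a per-unit tax.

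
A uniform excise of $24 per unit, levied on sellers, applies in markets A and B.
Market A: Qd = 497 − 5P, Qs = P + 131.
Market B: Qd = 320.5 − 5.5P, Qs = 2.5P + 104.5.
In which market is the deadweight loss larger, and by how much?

Market B, by $255.

Market A: pre-tax P* = $61, Q* = 192; post-tax Q = 172; deadweight loss = $240.
Market B: pre-tax P* = $27, Q* = 172; post-tax Q = 130.75; deadweight loss = $495.
Difference: $240 vs $495 → market B is larger by $255.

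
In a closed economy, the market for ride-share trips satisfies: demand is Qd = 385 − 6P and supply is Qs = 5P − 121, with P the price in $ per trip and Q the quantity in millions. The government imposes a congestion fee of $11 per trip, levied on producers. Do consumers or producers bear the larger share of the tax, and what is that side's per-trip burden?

Producers bear the larger share: $6 per trip.

Before the tax: set 385 − 6P = 5P − 121 → P* = $46, Q* = 109.
With the tax collected from producers, supply shifts: Qs = 5(P − 11) − 121.
New equilibrium: consumers pay $51, producers receive $40, Q = 79. (Wedge: Pb − Ps = 11.)
Per-trip burden: consumers $5, producers $6.
Producers take the larger share because supply is less price-elastic here (demand slope 6 vs supply slope 5).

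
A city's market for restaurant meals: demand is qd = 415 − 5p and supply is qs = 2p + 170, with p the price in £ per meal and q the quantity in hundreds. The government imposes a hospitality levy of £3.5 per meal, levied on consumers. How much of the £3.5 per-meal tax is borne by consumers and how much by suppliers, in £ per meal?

Consumers bear £1 per meal; suppliers bear £2.5 per meal.

Before the tax: set 415 − 5p = 2p + 170 → p* = £35, q* = 240.
With the tax collected from consumers, demand (in seller-price terms) shifts: qd = 415 − 5(p + 3.5).
New equilibrium: consumers pay £36, suppliers receive £32.5, q = 235. (Wedge: pb − ps = 3.5.)
Burden on consumers: £1; on suppliers: £2.5. (They sum to £3.5.)
The less price-elastic side of the market bears the larger share of a per-unit tax.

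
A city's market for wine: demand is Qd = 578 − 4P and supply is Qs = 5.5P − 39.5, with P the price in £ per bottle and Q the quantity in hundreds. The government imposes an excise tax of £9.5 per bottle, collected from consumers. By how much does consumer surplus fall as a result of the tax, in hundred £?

Consumer surplus falls by £1688.5 hundred.

Without the tax, 578 − 4P = 5.5P − 39.5 gives 9.5P = 617.5, so P* = £65 and Q* = 318.
With the tax collected from consumers, demand (in seller-price terms) shifts: Qd = 578 − 4(P + 9.5).
Solving gives Q = 296 with consumers paying £70.5 and suppliers receiving £61 (the £9.5 wedge).
ΔCS is the trapezoid between Q = 296 and Q = 318 of height £5.5: ½ · (318 + 296) · 5.5 = £1688.5.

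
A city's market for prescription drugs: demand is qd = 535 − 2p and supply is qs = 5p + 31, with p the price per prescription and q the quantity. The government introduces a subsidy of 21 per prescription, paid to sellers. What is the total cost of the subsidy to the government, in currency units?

Government outlay = 8841.

Without the subsidy, 535 − 2p = 5p + 31 gives 7p = 504, so p* = 72 and q* = 391.
With a per-unit subsidy paid to sellers, each receives p + 21 per unit sold, so supply becomes qs = 5(p + 21) + 31.
Solving gives q = 421 with buyers paying 57 and sellers receiving 78 (the 21 wedge).
Outlay = t · Q = 21 · 421 = 8841.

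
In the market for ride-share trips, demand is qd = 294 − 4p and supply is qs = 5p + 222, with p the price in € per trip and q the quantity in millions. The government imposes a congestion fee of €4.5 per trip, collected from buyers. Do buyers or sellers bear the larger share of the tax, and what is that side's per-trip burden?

Buyers bear the larger share: €2.5 per trip.

Before the tax: set 294 − 4p = 5p + 222 → p* = €8, q* = 262.
With the tax collected from buyers, demand (in seller-price terms) shifts: qd = 294 − 4(p + 4.5).
New equilibrium: buyers pay €10.5, sellers receive €6, q = 252. (Wedge: pb − ps = 4.5.)
Per-trip burden: buyers €2.5, sellers €2.
Buyers take the larger share because demand is less price-elastic here (demand slope 4 vs supply slope 5).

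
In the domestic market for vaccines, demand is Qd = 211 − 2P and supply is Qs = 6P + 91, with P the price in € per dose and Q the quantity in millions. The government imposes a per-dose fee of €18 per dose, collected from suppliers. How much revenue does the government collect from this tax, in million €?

Without the tax, 211 − 2P = 6P + 91 gives 8P = 120, so P* = €15 and Q* = 181.
With the tax collected from suppliers, supply shifts: Qs = 6(P − 18) + 91.
New equilibrium: consumers pay €28.5, suppliers receive €10.5, Q = 154. (Wedge: Pb − Ps = 18.)
Revenue = t · Q = 18 · 154 = €2772.

Tax revenue = €2772 million.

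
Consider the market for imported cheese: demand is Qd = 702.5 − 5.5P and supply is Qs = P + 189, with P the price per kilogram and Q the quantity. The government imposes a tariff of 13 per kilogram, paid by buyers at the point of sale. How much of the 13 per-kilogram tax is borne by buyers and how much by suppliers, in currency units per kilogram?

Without the tax, 702.5 − 5.5P = P + 189 gives 6.5P = 513.5, so P* = 79 and Q* = 268.
With the tax collected from buyers, demand (in seller-price terms) shifts: Qd = 702.5 − 5.5(P + 13).
New equilibrium: buyers pay 81, suppliers receive 68, Q = 257. (Wedge: Pb − Ps = 13.)
Burden on buyers: 2; on suppliers: 11. (They sum to 13.)

Buyers bear 2 per kilogram; suppliers bear 11 per kilogram.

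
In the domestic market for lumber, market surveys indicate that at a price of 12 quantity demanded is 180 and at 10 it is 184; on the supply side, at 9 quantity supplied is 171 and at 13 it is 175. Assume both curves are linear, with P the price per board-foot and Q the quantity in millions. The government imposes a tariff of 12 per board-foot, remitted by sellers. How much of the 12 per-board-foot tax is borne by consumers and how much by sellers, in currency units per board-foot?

Demand slope: (184 − 180)/(10 − 12) = -2, so Qd = 204 − 2P.
Supply slope: (175 − 171)/(13 − 9) = 1, so Qs = P + 162.
Before the tax: set 204 − 2P = P + 162 → P* = 14, Q* = 176.
With the tax collected from sellers, supply shifts: Qs = (P − 12) + 162.
New equilibrium: consumers pay 18, sellers receive 6, Q = 168. (Wedge: Pb − Ps = 12.)
Burden on consumers: 4; on sellers: 8. (They sum to 12.)
The less price-elastic side of the market bears the larger share of a per-unit tax.

Consumers bear 4 per board-foot; sellers bear 8 per board-foot.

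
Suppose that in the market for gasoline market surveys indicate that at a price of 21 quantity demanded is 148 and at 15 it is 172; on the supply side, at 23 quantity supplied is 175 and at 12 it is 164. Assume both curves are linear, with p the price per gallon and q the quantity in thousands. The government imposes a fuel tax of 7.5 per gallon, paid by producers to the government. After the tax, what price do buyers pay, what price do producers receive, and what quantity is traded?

Demand slope: (172 − 148)/(15 − 21) = -4, so qd = 232 − 4p.
Supply slope: (164 − 175)/(12 − 23) = 1, so qs = p + 152.
Without the tax, 232 − 4p = p + 152 gives 5p = 80, so p* = 16 and q* = 168.
With the tax collected from producers, supply shifts: qs = (p − 7.5) + 152.
Solving gives q = 162 with buyers paying 17.5 and producers receiving 10 (the 7.5 wedge).
The less price-elastic side of the market bears the larger share of a per-unit tax.

Buyers pay 17.5; producers receive 10; quantity = 162.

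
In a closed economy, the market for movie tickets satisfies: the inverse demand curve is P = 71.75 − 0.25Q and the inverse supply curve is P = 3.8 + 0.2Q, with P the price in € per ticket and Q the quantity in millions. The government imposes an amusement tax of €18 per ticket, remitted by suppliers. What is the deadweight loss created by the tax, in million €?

Deadweight loss = €360 million.

Rewrite in direct form: Qd = 287 − 4P and Qs = 5P − 19.
Without the tax, 287 − 4P = 5P − 19 gives 9P = 306, so P* = €34 and Q* = 151.
With the tax collected from suppliers, supply shifts: Qs = 5(P − 18) − 19.
Solving gives Q = 111 with consumers paying €44 and suppliers receiving €26 (the €18 wedge).
Quantity falls by |ΔQ| = |151 − 111| = 40.
DWL = ½ · t · |ΔQ| = ½ · 18 · 40 = €360.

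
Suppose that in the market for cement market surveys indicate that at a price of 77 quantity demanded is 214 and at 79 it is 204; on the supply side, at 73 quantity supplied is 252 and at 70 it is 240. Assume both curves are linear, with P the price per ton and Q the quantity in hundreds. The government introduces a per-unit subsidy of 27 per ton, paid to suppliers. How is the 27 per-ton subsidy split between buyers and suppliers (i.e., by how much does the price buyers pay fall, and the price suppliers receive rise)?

Buyers gain 12 per ton; suppliers gain 15 per ton.

Demand slope: (204 − 214)/(79 − 77) = -5, so Qd = 599 − 5P.
Supply slope: (240 − 252)/(70 − 73) = 4, so Qs = 4P − 40.
Without the subsidy, 599 − 5P = 4P − 40 gives 9P = 639, so P* = 71 and Q* = 244.
With a per-unit subsidy paid to suppliers, each receives P + 27 per unit sold, so supply becomes Qs = 4(P + 27) − 40.
Solving gives Q = 304 with buyers paying 59 and suppliers receiving 86 (the 27 wedge).
Gain to buyers: 12; to suppliers: 15. (They sum to 27.)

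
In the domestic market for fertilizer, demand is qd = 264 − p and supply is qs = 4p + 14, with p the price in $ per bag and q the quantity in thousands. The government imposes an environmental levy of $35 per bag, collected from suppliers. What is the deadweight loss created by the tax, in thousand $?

Without the tax, 264 − p = 4p + 14 gives 5p = 250, so p* = $50 and q* = 214.
With the tax collected from suppliers, supply shifts: qs = 4(p − 35) + 14.
New equilibrium: consumers pay $78, suppliers receive $43, q = 186. (Wedge: pb − ps = 35.)
Quantity falls by |ΔQ| = |214 − 186| = 28.
DWL = ½ · t · |ΔQ| = ½ · 35 · 28 = $490.

Deadweight loss = $490 thousand.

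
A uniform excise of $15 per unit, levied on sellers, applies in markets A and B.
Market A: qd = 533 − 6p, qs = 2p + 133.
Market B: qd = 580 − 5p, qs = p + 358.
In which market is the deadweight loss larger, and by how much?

Market A: pre-tax p* = $50, q* = 233; post-tax q = 210.5; deadweight loss = $168.75.
Market B: pre-tax p* = $37, q* = 395; post-tax q = 382.5; deadweight loss = $93.75.
Difference: $168.75 vs $93.75 → market A is larger by $75.

Market A, by $75.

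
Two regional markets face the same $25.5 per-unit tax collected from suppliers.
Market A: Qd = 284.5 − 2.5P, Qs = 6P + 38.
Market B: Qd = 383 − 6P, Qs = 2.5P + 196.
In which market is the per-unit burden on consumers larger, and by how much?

Market A: pre-tax P* = $29, Q* = 212; post-tax Q = 167; per-unit burden on consumers = $18.
Market B: pre-tax P* = $22, Q* = 251; post-tax Q = 206; per-unit burden on consumers = $7.5.
Difference: $18 vs $7.5 → market A is larger by $10.5.

Market A, by $10.5.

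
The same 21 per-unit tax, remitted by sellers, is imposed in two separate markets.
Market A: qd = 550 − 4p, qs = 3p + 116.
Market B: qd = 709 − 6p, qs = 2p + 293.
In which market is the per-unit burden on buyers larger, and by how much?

Market A, by 3.75.

Market A: pre-tax p* = 62, q* = 302; post-tax q = 266; per-unit burden on buyers = 9.
Market B: pre-tax p* = 52, q* = 397; post-tax q = 365.5; per-unit burden on buyers = 5.25.
Difference: 9 vs 5.25 → market A is larger by 3.75.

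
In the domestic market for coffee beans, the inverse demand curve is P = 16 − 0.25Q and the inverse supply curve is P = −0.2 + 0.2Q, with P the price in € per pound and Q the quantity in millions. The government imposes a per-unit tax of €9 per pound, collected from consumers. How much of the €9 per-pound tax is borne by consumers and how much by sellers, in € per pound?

Rewrite in direct form: Qd = 64 − 4P and Qs = 5P + 1.
Without the tax, 64 − 4P = 5P + 1 gives 9P = 63, so P* = €7 and Q* = 36.
With the tax collected from consumers, demand (in seller-price terms) shifts: Qd = 64 − 4(P + 9).
Solving gives Q = 16 with consumers paying €12 and sellers receiving €3 (the €9 wedge).
Burden on consumers: €5; on sellers: €4. (They sum to €9.)
The less price-elastic side of the market bears the larger share of a per-unit tax.

Consumers bear €5 per pound; sellers bear €4 per pound.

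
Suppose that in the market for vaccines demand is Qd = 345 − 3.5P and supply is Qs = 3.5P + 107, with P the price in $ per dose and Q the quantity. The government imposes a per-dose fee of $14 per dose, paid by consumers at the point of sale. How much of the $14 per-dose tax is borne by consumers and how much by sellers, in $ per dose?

Before the tax: set 345 − 3.5P = 3.5P + 107 → P* = $34, Q* = 226.
With the tax collected from consumers, demand (in seller-price terms) shifts: Qd = 345 − 3.5(P + 14).
Solving gives Q = 201.5 with consumers paying $41 and sellers receiving $27 (the $14 wedge).
Burden on consumers: $7; on sellers: $7. (They sum to $14.)

Consumers bear $7 per dose; sellers bear $7 per dose.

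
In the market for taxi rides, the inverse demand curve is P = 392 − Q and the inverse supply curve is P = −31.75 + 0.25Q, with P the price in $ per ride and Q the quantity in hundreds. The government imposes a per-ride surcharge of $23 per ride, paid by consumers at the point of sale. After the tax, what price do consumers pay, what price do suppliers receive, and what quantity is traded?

Rewrite in direct form: Qd = 392 − P and Qs = 4P + 127.
Before the tax: set 392 − P = 4P + 127 → P* = $53, Q* = 339.
With the tax collected from consumers, demand (in seller-price terms) shifts: Qd = 392 − (P + 23).
New equilibrium: consumers pay $71.4, suppliers receive $48.4, Q = 320.6. (Wedge: Pb − Ps = 23.)
The less price-elastic side of the market bears the larger share of a per-unit tax.

Consumers pay $71.4; suppliers receive $48.4; quantity = 320.6.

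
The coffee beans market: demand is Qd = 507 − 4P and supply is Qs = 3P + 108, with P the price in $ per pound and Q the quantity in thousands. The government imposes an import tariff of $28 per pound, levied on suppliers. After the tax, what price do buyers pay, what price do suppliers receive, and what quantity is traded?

Before the tax: set 507 − 4P = 3P + 108 → P* = $57, Q* = 279.
With the tax collected from suppliers, supply shifts: Qs = 3(P − 28) + 108.
Solving gives Q = 231 with buyers paying $69 and suppliers receiving $41 (the $28 wedge).
The less price-elastic side of the market bears the larger share of a per-unit tax.

Buyers pay $69; suppliers receive $41; quantity = 231.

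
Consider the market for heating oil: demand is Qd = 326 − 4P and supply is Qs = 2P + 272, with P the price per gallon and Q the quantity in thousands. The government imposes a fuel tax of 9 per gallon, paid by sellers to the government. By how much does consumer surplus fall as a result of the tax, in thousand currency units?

Consumer surplus falls by 852 thousand.

Before the tax: set 326 − 4P = 2P + 272 → P* = 9, Q* = 290.
With the tax collected from sellers, supply shifts: Qs = 2(P − 9) + 272.
New equilibrium: buyers pay 12, sellers receive 3, Q = 278. (Wedge: Pb − Ps = 9.)
ΔCS is the trapezoid between Q = 278 and Q = 290 of height 3: ½ · (290 + 278) · 3 = 852.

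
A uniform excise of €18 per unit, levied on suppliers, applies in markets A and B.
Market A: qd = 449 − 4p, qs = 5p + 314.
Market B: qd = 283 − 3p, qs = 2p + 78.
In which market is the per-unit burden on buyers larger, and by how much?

Market A, by €2.8.

Market A: pre-tax p* = €15, q* = 389; post-tax q = 349; per-unit burden on buyers = €10.
Market B: pre-tax p* = €41, q* = 160; post-tax q = 138.4; per-unit burden on buyers = €7.2.
Difference: €10 vs €7.2 → market A is larger by €2.8.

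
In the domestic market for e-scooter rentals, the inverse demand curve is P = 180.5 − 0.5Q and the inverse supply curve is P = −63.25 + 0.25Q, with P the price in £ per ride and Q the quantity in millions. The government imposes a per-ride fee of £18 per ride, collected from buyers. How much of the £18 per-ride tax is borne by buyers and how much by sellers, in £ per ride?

Buyers bear £12 per ride; sellers bear £6 per ride.

Rewrite in direct form: Qd = 361 − 2P and Qs = 4P + 253.
Without the tax, 361 − 2P = 4P + 253 gives 6P = 108, so P* = £18 and Q* = 325.
With the tax collected from buyers, demand (in seller-price terms) shifts: Qd = 361 − 2(P + 18).
New equilibrium: buyers pay £30, sellers receive £12, Q = 301. (Wedge: Pb − Ps = 18.)
Burden on buyers: £12; on sellers: £6. (They sum to £18.)
The less price-elastic side of the market bears the larger share of a per-unit tax.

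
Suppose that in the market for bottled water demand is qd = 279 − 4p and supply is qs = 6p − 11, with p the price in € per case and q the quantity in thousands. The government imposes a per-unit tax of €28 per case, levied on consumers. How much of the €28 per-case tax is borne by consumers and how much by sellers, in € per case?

Without the tax, 279 − 4p = 6p − 11 gives 10p = 290, so p* = €29 and q* = 163.
With the tax collected from consumers, demand (in seller-price terms) shifts: qd = 279 − 4(p + 28).
New equilibrium: consumers pay €45.8, sellers receive €17.8, q = 95.8. (Wedge: pb − ps = 28.)
Burden on consumers: €16.8; on sellers: €11.2. (They sum to €28.)

Consumers bear €16.8 per case; sellers bear €11.2 per case.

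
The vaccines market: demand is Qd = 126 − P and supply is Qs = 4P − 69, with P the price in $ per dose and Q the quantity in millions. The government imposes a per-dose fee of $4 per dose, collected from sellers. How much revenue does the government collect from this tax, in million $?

Tax revenue = $335.2 million.

Before the tax: set 126 − P = 4P − 69 → P* = $39, Q* = 87.
With the tax collected from sellers, supply shifts: Qs = 4(P − 4) − 69.
Solving gives Q = 83.8 with consumers paying $42.2 and sellers receiving $38.2 (the $4 wedge).
Revenue = t · Q = 4 · 83.8 = $335.2.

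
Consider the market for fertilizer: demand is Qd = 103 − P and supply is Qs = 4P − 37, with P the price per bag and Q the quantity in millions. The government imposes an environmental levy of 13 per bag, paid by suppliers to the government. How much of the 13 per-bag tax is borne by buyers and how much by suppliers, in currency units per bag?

Before the tax: set 103 − P = 4P − 37 → P* = 28, Q* = 75.
With the tax collected from suppliers, supply shifts: Qs = 4(P − 13) − 37.
Solving gives Q = 64.6 with buyers paying 38.4 and suppliers receiving 25.4 (the 13 wedge).
Burden on buyers: 10.4; on suppliers: 2.6. (They sum to 13.)

Buyers bear 10.4 per bag; suppliers bear 2.6 per bag.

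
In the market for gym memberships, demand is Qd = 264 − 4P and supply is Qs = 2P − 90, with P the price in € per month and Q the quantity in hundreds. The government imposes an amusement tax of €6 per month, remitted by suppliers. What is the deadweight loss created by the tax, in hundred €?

Before the tax: set 264 − 4P = 2P − 90 → P* = €59, Q* = 28.
With the tax collected from suppliers, supply shifts: Qs = 2(P − 6) − 90.
New equilibrium: consumers pay €61, suppliers receive €55, Q = 20. (Wedge: Pb − Ps = 6.)
Quantity falls by |ΔQ| = |28 − 20| = 8.
DWL = ½ · t · |ΔQ| = ½ · 6 · 8 = €24.

Deadweight loss = €24 hundred.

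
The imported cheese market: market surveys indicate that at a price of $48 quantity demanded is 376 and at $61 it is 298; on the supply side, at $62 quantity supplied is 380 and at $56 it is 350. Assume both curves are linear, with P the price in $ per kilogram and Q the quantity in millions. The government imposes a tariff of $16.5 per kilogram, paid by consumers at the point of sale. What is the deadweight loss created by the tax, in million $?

Deadweight loss = $371.25 million.

Demand slope: (298 − 376)/(61 − 48) = -6, so Qd = 664 − 6P.
Supply slope: (350 − 380)/(56 − 62) = 5, so Qs = 5P + 70.
Without the tax, 664 − 6P = 5P + 70 gives 11P = 594, so P* = $54 and Q* = 340.
With the tax collected from consumers, demand (in seller-price terms) shifts: Qd = 664 − 6(P + 16.5).
Solving gives Q = 295 with consumers paying $61.5 and suppliers receiving $45 (the $16.5 wedge).
Quantity falls by |ΔQ| = |340 − 295| = 45.
DWL = ½ · t · |ΔQ| = ½ · 16.5 · 45 = $371.25.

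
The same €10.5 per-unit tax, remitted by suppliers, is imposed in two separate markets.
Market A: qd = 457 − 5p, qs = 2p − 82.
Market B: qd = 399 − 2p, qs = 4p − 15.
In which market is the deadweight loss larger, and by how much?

Market A, by €5.25.

Market A: pre-tax p* = €77, q* = 72; post-tax q = 57; deadweight loss = €78.75.
Market B: pre-tax p* = €69, q* = 261; post-tax q = 247; deadweight loss = €73.5.
Difference: €78.75 vs €73.5 → market A is larger by €5.25.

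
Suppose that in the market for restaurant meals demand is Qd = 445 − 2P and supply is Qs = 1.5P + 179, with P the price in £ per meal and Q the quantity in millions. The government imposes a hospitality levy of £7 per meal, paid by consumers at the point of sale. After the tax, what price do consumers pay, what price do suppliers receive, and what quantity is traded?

Consumers pay £79; suppliers receive £72; quantity = 287.

Before the tax: set 445 − 2P = 1.5P + 179 → P* = £76, Q* = 293.
With the tax collected from consumers, demand (in seller-price terms) shifts: Qd = 445 − 2(P + 7).
Solving gives Q = 287 with consumers paying £79 and suppliers receiving £72 (the £7 wedge).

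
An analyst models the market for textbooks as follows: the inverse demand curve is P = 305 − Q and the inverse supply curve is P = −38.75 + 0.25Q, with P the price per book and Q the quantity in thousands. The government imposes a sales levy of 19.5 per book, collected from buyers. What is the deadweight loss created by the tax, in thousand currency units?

Deadweight loss = 152.1 thousand.

Inverting to Q(P) form: Qd = 305 − P; Qs = 4P + 155.
Without the tax, 305 − P = 4P + 155 gives 5P = 150, so P* = 30 and Q* = 275.
With the tax collected from buyers, demand (in seller-price terms) shifts: Qd = 305 − (P + 19.5).
Solving gives Q = 259.4 with buyers paying 45.6 and producers receiving 26.1 (the 19.5 wedge).
Quantity falls by |ΔQ| = |275 − 259.4| = 15.6.
DWL = ½ · t · |ΔQ| = ½ · 19.5 · 15.6 = 152.1.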